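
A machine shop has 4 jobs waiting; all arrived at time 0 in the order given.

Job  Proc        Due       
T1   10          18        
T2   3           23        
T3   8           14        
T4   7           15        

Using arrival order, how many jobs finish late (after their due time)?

FIFO (arrival order): T1 T2 T3 T4.
T1: 0→10, due 18, tardiness 0
T2: 10→13, due 23, tardiness 0
T3: 13→21, due 14, tardiness 7
T4: 21→28, due 15, tardiness 13
Late jobs: 2.

2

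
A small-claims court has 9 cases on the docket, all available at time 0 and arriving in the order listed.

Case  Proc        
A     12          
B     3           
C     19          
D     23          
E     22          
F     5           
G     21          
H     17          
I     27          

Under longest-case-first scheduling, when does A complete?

LPT (decreasing processing time): I D E G C H A F B.
I: 0→27
D: 27→50
E: 50→72
G: 72→93
C: 93→112
H: 112→129
A: 129→141

141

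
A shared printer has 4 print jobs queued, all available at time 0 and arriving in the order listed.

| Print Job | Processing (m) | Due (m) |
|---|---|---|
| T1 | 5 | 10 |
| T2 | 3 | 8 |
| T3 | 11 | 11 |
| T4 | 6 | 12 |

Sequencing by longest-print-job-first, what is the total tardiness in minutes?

34

LPT (decreasing processing time): T3 T4 T1 T2.
T3: 0→11, due 11, tardiness 0
T4: 11→17, due 12, tardiness 5
T1: 17→22, due 10, tardiness 12
T2: 22→25, due 8, tardiness 17
Sum = 0+5+12+17 = 34.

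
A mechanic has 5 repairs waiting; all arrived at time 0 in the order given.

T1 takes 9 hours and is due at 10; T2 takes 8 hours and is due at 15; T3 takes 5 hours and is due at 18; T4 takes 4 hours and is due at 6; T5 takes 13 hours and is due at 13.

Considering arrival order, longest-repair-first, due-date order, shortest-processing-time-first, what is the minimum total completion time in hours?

FIFO (arrival order): T1 T2 T3 T4 T5.
T1: 0→9
T2: 9→17
T3: 17→22
T4: 22→26
T5: 26→39
Sum = 9+17+22+26+39 = 113.
LPT (decreasing processing time): T5 T1 T2 T3 T4.
T5: 0→13
T1: 13→22
T2: 22→30
T3: 30→35
T4: 35→39
Sum = 13+22+30+35+39 = 139.
EDD (increasing due date): T4 T1 T5 T2 T3.
T4: 0→4
T1: 4→13
T5: 13→26
T2: 26→34
T3: 34→39
Sum = 4+13+26+34+39 = 116.
SPT (increasing processing time): T4 T3 T2 T1 T5.
T4: 0→4
T3: 4→9
T2: 9→17
T1: 17→26
T5: 26→39
Sum = 4+9+17+26+39 = 95.
FIFO 113, LPT 139, EDD 116, SPT 95 → minimum 95.

95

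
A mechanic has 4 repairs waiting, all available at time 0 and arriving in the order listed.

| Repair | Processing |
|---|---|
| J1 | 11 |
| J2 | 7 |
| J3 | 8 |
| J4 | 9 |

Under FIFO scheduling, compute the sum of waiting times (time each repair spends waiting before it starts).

55

FIFO (arrival order): J1 J2 J3 J4.
J1: waits 0, runs 0→11
J2: waits 11, runs 11→18
J3: waits 18, runs 18→26
J4: waits 26, runs 26→35
Sum = 0+11+18+26 = 55.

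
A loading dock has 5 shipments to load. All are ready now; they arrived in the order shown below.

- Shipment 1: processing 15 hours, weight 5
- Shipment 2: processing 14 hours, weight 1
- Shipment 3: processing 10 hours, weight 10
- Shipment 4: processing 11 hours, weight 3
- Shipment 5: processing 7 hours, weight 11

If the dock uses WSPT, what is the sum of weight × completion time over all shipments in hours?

593

WSPT (decreasing weight/processing-time ratio): Shipment 5 Shipment 3 Shipment 1 Shipment 4 Shipment 2.
Shipment 5: finishes 7, weight 11, w·C = 77
Shipment 3: finishes 17, weight 10, w·C = 170
Shipment 1: finishes 32, weight 5, w·C = 160
Shipment 4: finishes 43, weight 3, w·C = 129
Shipment 2: finishes 57, weight 1, w·C = 57
Sum = 77+170+160+129+57 = 593.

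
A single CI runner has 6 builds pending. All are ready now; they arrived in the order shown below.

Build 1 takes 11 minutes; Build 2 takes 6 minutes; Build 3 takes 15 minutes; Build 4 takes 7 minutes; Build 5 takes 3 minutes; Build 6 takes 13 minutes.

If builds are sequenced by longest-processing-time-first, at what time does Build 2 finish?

52

LPT (decreasing processing time): Build 3 Build 6 Build 1 Build 4 Build 2 Build 5.
Build 3: 0→15
Build 6: 15→28
Build 1: 28→39
Build 4: 39→46
Build 2: 46→52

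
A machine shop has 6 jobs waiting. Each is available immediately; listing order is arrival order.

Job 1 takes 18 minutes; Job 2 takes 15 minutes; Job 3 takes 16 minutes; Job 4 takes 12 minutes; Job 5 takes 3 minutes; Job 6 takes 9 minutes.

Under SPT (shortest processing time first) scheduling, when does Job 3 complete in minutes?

SPT (increasing processing time): Job 5 Job 6 Job 4 Job 2 Job 3 Job 1.
Job 5: 0→3
Job 6: 3→12
Job 4: 12→24
Job 2: 24→39
Job 3: 39→55

55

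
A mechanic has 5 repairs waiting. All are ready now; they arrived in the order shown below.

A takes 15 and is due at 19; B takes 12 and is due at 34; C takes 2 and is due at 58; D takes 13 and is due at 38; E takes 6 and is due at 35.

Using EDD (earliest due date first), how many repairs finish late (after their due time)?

1

EDD (increasing due date): A B E D C.
A: 0→15, due 19, tardiness 0
B: 15→27, due 34, tardiness 0
E: 27→33, due 35, tardiness 0
D: 33→46, due 38, tardiness 8
C: 46→48, due 58, tardiness 0
Late repairs: 1.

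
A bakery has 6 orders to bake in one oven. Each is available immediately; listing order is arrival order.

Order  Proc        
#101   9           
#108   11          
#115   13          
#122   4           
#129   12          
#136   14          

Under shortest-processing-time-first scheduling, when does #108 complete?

24

SPT (increasing processing time): #122 #101 #108 #129 #115 #136.
#122: 0→4
#101: 4→13
#108: 13→24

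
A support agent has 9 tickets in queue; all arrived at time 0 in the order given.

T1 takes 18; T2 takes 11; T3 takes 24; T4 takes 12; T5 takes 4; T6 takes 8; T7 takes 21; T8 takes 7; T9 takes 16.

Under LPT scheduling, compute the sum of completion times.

752

LPT (decreasing processing time): T3 T7 T1 T9 T4 T2 T6 T8 T5.
T3: 0→24
T7: 24→45
T1: 45→63
T9: 63→79
T4: 79→91
T2: 91→102
T6: 102→110
T8: 110→117
T5: 117→121
Sum = 24+45+63+79+91+102+110+117+121 = 752.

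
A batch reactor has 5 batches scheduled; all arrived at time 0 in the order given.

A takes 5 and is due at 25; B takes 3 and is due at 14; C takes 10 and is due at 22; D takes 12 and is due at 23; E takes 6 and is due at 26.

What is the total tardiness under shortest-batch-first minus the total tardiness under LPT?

-17

SPT (increasing processing time): B A E C D.
B: 0→3, due 14, tardiness 0
A: 3→8, due 25, tardiness 0
E: 8→14, due 26, tardiness 0
C: 14→24, due 22, tardiness 2
D: 24→36, due 23, tardiness 13
Sum = 0+0+0+2+13 = 15.
LPT (decreasing processing time): D C E A B.
D: 0→12, due 23, tardiness 0
C: 12→22, due 22, tardiness 0
E: 22→28, due 26, tardiness 2
A: 28→33, due 25, tardiness 8
B: 33→36, due 14, tardiness 22
Sum = 0+0+2+8+22 = 32.
Difference = 15 − 32 = -17.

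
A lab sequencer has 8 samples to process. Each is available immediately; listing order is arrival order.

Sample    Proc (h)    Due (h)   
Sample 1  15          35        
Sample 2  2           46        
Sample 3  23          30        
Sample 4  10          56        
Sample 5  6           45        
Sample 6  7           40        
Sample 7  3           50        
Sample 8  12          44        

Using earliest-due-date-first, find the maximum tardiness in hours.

EDD (increasing due date): Sample 3 Sample 1 Sample 6 Sample 8 Sample 5 Sample 2 Sample 7 Sample 4.
Sample 3: 0→23, due 30, tardiness 0
Sample 1: 23→38, due 35, tardiness 3
Sample 6: 38→45, due 40, tardiness 5
Sample 8: 45→57, due 44, tardiness 13
Sample 5: 57→63, due 45, tardiness 18
Sample 2: 63→65, due 46, tardiness 19
Sample 7: 65→68, due 50, tardiness 18
Sample 4: 68→78, due 56, tardiness 22
Maximum = 22.

22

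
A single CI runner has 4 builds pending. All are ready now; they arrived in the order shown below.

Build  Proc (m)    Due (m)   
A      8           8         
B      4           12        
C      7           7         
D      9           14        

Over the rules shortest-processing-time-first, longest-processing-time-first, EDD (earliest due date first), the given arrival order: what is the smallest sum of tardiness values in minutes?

SPT (increasing processing time): B C A D.
B: 0→4, due 12, tardiness 0
C: 4→11, due 7, tardiness 4
A: 11→19, due 8, tardiness 11
D: 19→28, due 14, tardiness 14
Sum = 0+4+11+14 = 29.
LPT (decreasing processing time): D A C B.
D: 0→9, due 14, tardiness 0
A: 9→17, due 8, tardiness 9
C: 17→24, due 7, tardiness 17
B: 24→28, due 12, tardiness 16
Sum = 0+9+17+16 = 42.
EDD (increasing due date): C A B D.
C: 0→7, due 7, tardiness 0
A: 7→15, due 8, tardiness 7
B: 15→19, due 12, tardiness 7
D: 19→28, due 14, tardiness 14
Sum = 0+7+7+14 = 28.
FIFO (arrival order): A B C D.
A: 0→8, due 8, tardiness 0
B: 8→12, due 12, tardiness 0
C: 12→19, due 7, tardiness 12
D: 19→28, due 14, tardiness 14
Sum = 0+0+12+14 = 26.
SPT 29, LPT 42, EDD 28, FIFO 26 → minimum 26.

26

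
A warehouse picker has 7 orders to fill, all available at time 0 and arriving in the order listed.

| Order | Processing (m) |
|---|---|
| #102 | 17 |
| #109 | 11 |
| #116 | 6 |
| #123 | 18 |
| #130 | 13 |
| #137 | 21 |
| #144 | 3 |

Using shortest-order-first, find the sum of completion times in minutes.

272

SPT (increasing processing time): #144 #116 #109 #130 #102 #123 #137.
#144: 0→3
#116: 3→9
#109: 9→20
#130: 20→33
#102: 33→50
#123: 50→68
#137: 68→89
Sum = 3+9+20+33+50+68+89 = 272.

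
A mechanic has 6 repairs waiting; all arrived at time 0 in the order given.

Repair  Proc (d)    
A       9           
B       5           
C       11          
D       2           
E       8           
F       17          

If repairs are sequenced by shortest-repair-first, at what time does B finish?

7

SPT (increasing processing time): D B E A C F.
D: 0→2
B: 2→7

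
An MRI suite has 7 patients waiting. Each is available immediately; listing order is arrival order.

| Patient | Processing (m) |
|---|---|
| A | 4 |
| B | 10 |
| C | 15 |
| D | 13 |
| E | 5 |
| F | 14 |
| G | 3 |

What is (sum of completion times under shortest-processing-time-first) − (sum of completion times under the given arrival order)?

SPT (increasing processing time): G A E B D F C.
G: 0→3
A: 3→7
E: 7→12
B: 12→22
D: 22→35
F: 35→49
C: 49→64
Sum = 3+7+12+22+35+49+64 = 192.
FIFO (arrival order): A B C D E F G.
A: 0→4
B: 4→14
C: 14→29
D: 29→42
E: 42→47
F: 47→61
G: 61→64
Sum = 4+14+29+42+47+61+64 = 261.
Difference = 192 − 261 = -69.

-69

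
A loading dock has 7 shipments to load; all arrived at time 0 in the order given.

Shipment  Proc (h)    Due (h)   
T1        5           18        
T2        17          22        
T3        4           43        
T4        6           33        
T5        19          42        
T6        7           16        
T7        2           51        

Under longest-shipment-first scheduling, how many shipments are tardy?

6

LPT (decreasing processing time): T5 T2 T6 T4 T1 T3 T7.
T5: 0→19, due 42, tardiness 0
T2: 19→36, due 22, tardiness 14
T6: 36→43, due 16, tardiness 27
T4: 43→49, due 33, tardiness 16
T1: 49→54, due 18, tardiness 36
T3: 54→58, due 43, tardiness 15
T7: 58→60, due 51, tardiness 9
Late shipments: 6.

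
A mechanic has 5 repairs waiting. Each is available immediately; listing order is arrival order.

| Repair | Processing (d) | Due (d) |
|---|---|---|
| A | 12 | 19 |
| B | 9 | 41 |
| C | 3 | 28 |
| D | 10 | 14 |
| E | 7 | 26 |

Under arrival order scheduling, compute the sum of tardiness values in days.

FIFO (arrival order): A B C D E.
A: 0→12, due 19, tardiness 0
B: 12→21, due 41, tardiness 0
C: 21→24, due 28, tardiness 0
D: 24→34, due 14, tardiness 20
E: 34→41, due 26, tardiness 15
Sum = 0+0+0+20+15 = 35.

35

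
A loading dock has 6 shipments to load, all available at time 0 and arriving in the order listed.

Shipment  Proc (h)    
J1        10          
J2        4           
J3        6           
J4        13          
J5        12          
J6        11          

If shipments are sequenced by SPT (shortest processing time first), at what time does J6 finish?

SPT (increasing processing time): J2 J3 J1 J6 J5 J4.
J2: 0→4
J3: 4→10
J1: 10→20
J6: 20→31

31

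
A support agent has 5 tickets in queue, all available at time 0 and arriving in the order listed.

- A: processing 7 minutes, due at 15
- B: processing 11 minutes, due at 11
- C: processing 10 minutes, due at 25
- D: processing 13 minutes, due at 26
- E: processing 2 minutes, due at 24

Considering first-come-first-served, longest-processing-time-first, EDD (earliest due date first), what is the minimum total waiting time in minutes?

FIFO (arrival order): A B C D E.
A: waits 0, runs 0→7
B: waits 7, runs 7→18
C: waits 18, runs 18→28
D: waits 28, runs 28→41
E: waits 41, runs 41→43
Sum = 0+7+18+28+41 = 94.
LPT (decreasing processing time): D B C A E.
D: waits 0, runs 0→13
B: waits 13, runs 13→24
C: waits 24, runs 24→34
A: waits 34, runs 34→41
E: waits 41, runs 41→43
Sum = 0+13+24+34+41 = 112.
EDD (increasing due date): B A E C D.
B: waits 0, runs 0→11
A: waits 11, runs 11→18
E: waits 18, runs 18→20
C: waits 20, runs 20→30
D: waits 30, runs 30→43
Sum = 0+11+18+20+30 = 79.
FIFO 94, LPT 112, EDD 79 → minimum 79.

79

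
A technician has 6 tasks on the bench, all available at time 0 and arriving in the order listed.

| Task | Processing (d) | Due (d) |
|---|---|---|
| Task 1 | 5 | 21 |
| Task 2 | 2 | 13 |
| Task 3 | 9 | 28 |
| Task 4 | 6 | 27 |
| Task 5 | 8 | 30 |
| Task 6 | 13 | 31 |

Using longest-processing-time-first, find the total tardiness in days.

LPT (decreasing processing time): Task 6 Task 3 Task 5 Task 4 Task 1 Task 2.
Task 6: 0→13, due 31, tardiness 0
Task 3: 13→22, due 28, tardiness 0
Task 5: 22→30, due 30, tardiness 0
Task 4: 30→36, due 27, tardiness 9
Task 1: 36→41, due 21, tardiness 20
Task 2: 41→43, due 13, tardiness 30
Sum = 0+0+0+9+20+30 = 59.

59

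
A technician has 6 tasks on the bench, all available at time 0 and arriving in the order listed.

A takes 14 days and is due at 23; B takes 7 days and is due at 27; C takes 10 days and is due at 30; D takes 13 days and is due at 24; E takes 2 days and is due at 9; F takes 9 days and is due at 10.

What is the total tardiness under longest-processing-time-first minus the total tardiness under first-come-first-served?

15

LPT (decreasing processing time): A D C F B E.
A: 0→14, due 23, tardiness 0
D: 14→27, due 24, tardiness 3
C: 27→37, due 30, tardiness 7
F: 37→46, due 10, tardiness 36
B: 46→53, due 27, tardiness 26
E: 53→55, due 9, tardiness 46
Sum = 0+3+7+36+26+46 = 118.
FIFO (arrival order): A B C D E F.
A: 0→14, due 23, tardiness 0
B: 14→21, due 27, tardiness 0
C: 21→31, due 30, tardiness 1
D: 31→44, due 24, tardiness 20
E: 44→46, due 9, tardiness 37
F: 46→55, due 10, tardiness 45
Sum = 0+0+1+20+37+45 = 103.
Difference = 118 − 103 = 15.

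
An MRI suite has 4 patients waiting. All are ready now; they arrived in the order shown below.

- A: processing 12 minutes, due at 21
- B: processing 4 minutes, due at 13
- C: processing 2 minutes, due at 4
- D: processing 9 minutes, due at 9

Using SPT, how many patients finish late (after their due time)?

SPT (increasing processing time): C B D A.
C: 0→2, due 4, tardiness 0
B: 2→6, due 13, tardiness 0
D: 6→15, due 9, tardiness 6
A: 15→27, due 21, tardiness 6
Late patients: 2.

2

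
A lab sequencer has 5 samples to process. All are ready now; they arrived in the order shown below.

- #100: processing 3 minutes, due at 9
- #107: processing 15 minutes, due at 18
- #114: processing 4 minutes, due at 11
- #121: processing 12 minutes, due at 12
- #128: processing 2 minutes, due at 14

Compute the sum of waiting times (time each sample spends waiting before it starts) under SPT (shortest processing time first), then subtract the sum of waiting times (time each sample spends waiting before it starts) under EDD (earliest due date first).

-13

SPT (increasing processing time): #128 #100 #114 #121 #107.
#128: waits 0, runs 0→2
#100: waits 2, runs 2→5
#114: waits 5, runs 5→9
#121: waits 9, runs 9→21
#107: waits 21, runs 21→36
Sum = 0+2+5+9+21 = 37.
EDD (increasing due date): #100 #114 #121 #128 #107.
#100: waits 0, runs 0→3
#114: waits 3, runs 3→7
#121: waits 7, runs 7→19
#128: waits 19, runs 19→21
#107: waits 21, runs 21→36
Sum = 0+3+7+19+21 = 50.
Difference = 37 − 50 = -13.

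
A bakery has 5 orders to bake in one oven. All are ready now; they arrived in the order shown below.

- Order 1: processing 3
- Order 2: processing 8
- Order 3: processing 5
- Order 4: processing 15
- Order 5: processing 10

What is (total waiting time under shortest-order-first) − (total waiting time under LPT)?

SPT (increasing processing time): Order 1 Order 3 Order 2 Order 5 Order 4.
Order 1: waits 0, runs 0→3
Order 3: waits 3, runs 3→8
Order 2: waits 8, runs 8→16
Order 5: waits 16, runs 16→26
Order 4: waits 26, runs 26→41
Sum = 0+3+8+16+26 = 53.
LPT (decreasing processing time): Order 4 Order 5 Order 2 Order 3 Order 1.
Order 4: waits 0, runs 0→15
Order 5: waits 15, runs 15→25
Order 2: waits 25, runs 25→33
Order 3: waits 33, runs 33→38
Order 1: waits 38, runs 38→41
Sum = 0+15+25+33+38 = 111.
Difference = 53 − 111 = -58.

-58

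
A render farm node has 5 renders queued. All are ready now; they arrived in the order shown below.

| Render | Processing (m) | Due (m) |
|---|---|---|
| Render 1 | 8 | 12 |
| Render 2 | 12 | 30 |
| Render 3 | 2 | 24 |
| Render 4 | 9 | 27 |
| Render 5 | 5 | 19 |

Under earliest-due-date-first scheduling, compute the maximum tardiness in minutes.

EDD (increasing due date): Render 1 Render 5 Render 3 Render 4 Render 2.
Render 1: 0→8, due 12, tardiness 0
Render 5: 8→13, due 19, tardiness 0
Render 3: 13→15, due 24, tardiness 0
Render 4: 15→24, due 27, tardiness 0
Render 2: 24→36, due 30, tardiness 6
Maximum = 6.

6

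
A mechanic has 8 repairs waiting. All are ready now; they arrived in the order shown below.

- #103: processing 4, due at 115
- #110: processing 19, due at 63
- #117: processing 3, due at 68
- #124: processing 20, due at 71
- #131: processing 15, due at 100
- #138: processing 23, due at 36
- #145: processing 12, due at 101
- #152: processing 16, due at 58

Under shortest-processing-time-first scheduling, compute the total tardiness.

100

SPT (increasing processing time): #117 #103 #145 #131 #152 #110 #124 #138.
#117: 0→3, due 68, tardiness 0
#103: 3→7, due 115, tardiness 0
#145: 7→19, due 101, tardiness 0
#131: 19→34, due 100, tardiness 0
#152: 34→50, due 58, tardiness 0
#110: 50→69, due 63, tardiness 6
#124: 69→89, due 71, tardiness 18
#138: 89→112, due 36, tardiness 76
Sum = 0+0+0+0+0+6+18+76 = 100.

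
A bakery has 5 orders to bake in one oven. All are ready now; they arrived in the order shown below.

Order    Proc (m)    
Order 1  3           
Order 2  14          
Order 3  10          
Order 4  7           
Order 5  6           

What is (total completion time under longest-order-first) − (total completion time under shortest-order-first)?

LPT (decreasing processing time): Order 2 Order 3 Order 4 Order 5 Order 1.
Order 2: 0→14
Order 3: 14→24
Order 4: 24→31
Order 5: 31→37
Order 1: 37→40
Sum = 14+24+31+37+40 = 146.
SPT (increasing processing time): Order 1 Order 5 Order 4 Order 3 Order 2.
Order 1: 0→3
Order 5: 3→9
Order 4: 9→16
Order 3: 16→26
Order 2: 26→40
Sum = 3+9+16+26+40 = 94.
Difference = 146 − 94 = 52.

52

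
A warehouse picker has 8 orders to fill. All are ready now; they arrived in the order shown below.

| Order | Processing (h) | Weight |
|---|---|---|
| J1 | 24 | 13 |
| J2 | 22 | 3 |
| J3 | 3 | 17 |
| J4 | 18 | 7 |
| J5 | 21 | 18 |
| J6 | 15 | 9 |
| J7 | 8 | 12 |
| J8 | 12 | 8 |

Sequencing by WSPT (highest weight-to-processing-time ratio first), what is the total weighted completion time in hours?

3797

WSPT (decreasing weight/processing-time ratio): J3 J7 J5 J8 J6 J1 J4 J2.
J3: finishes 3, weight 17, w·C = 51
J7: finishes 11, weight 12, w·C = 132
J5: finishes 32, weight 18, w·C = 576
J8: finishes 44, weight 8, w·C = 352
J6: finishes 59, weight 9, w·C = 531
J1: finishes 83, weight 13, w·C = 1079
J4: finishes 101, weight 7, w·C = 707
J2: finishes 123, weight 3, w·C = 369
Sum = 51+132+576+352+531+1079+707+369 = 3797.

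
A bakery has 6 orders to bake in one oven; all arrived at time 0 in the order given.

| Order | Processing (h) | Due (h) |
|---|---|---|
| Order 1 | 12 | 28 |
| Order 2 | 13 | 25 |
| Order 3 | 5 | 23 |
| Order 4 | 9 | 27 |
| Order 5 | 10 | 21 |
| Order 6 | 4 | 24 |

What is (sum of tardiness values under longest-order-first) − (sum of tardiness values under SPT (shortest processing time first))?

39

LPT (decreasing processing time): Order 2 Order 1 Order 5 Order 4 Order 3 Order 6.
Order 2: 0→13, due 25, tardiness 0
Order 1: 13→25, due 28, tardiness 0
Order 5: 25→35, due 21, tardiness 14
Order 4: 35→44, due 27, tardiness 17
Order 3: 44→49, due 23, tardiness 26
Order 6: 49→53, due 24, tardiness 29
Sum = 0+0+14+17+26+29 = 86.
SPT (increasing processing time): Order 6 Order 3 Order 4 Order 5 Order 1 Order 2.
Order 6: 0→4, due 24, tardiness 0
Order 3: 4→9, due 23, tardiness 0
Order 4: 9→18, due 27, tardiness 0
Order 5: 18→28, due 21, tardiness 7
Order 1: 28→40, due 28, tardiness 12
Order 2: 40→53, due 25, tardiness 28
Sum = 0+0+0+7+12+28 = 47.
Difference = 86 − 47 = 39.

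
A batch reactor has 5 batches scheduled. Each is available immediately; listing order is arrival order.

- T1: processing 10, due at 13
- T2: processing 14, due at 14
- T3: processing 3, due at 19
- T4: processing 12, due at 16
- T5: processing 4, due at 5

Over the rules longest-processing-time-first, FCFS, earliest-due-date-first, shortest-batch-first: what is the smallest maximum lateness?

LPT (decreasing processing time): T2 T4 T1 T5 T3.
T2: 0→14, due 14, lateness 0
T4: 14→26, due 16, lateness 10
T1: 26→36, due 13, lateness 23
T5: 36→40, due 5, lateness 35
T3: 40→43, due 19, lateness 24
Maximum = 35.
FIFO (arrival order): T1 T2 T3 T4 T5.
T1: 0→10, due 13, lateness -3
T2: 10→24, due 14, lateness 10
T3: 24→27, due 19, lateness 8
T4: 27→39, due 16, lateness 23
T5: 39→43, due 5, lateness 38
Maximum = 38.
EDD (increasing due date): T5 T1 T2 T4 T3.
T5: 0→4, due 5, lateness -1
T1: 4→14, due 13, lateness 1
T2: 14→28, due 14, lateness 14
T4: 28→40, due 16, lateness 24
T3: 40→43, due 19, lateness 24
Maximum = 24.
SPT (increasing processing time): T3 T5 T1 T4 T2.
T3: 0→3, due 19, lateness -16
T5: 3→7, due 5, lateness 2
T1: 7→17, due 13, lateness 4
T4: 17→29, due 16, lateness 13
T2: 29→43, due 14, lateness 29
Maximum = 29.
LPT 35, FIFO 38, EDD 24, SPT 29 → minimum 24.

24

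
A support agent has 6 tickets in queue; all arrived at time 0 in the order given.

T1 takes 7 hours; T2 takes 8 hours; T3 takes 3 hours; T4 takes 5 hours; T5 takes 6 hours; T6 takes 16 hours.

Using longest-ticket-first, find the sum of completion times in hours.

LPT (decreasing processing time): T6 T2 T1 T5 T4 T3.
T6: 0→16
T2: 16→24
T1: 24→31
T5: 31→37
T4: 37→42
T3: 42→45
Sum = 16+24+31+37+42+45 = 195.

195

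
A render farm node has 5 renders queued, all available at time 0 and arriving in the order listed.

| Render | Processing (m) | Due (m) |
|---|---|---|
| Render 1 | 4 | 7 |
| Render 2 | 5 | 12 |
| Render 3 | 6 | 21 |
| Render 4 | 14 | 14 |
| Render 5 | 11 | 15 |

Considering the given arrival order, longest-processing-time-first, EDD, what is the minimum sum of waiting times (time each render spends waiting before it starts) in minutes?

57

FIFO (arrival order): Render 1 Render 2 Render 3 Render 4 Render 5.
Render 1: waits 0, runs 0→4
Render 2: waits 4, runs 4→9
Render 3: waits 9, runs 9→15
Render 4: waits 15, runs 15→29
Render 5: waits 29, runs 29→40
Sum = 0+4+9+15+29 = 57.
LPT (decreasing processing time): Render 4 Render 5 Render 3 Render 2 Render 1.
Render 4: waits 0, runs 0→14
Render 5: waits 14, runs 14→25
Render 3: waits 25, runs 25→31
Render 2: waits 31, runs 31→36
Render 1: waits 36, runs 36→40
Sum = 0+14+25+31+36 = 106.
EDD (increasing due date): Render 1 Render 2 Render 4 Render 5 Render 3.
Render 1: waits 0, runs 0→4
Render 2: waits 4, runs 4→9
Render 4: waits 9, runs 9→23
Render 5: waits 23, runs 23→34
Render 3: waits 34, runs 34→40
Sum = 0+4+9+23+34 = 70.
FIFO 57, LPT 106, EDD 70 → minimum 57.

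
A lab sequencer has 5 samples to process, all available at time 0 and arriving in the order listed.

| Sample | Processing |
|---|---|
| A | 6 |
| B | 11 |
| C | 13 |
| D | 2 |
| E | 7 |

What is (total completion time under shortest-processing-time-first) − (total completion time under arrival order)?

-34

SPT (increasing processing time): D A E B C.
D: 0→2
A: 2→8
E: 8→15
B: 15→26
C: 26→39
Sum = 2+8+15+26+39 = 90.
FIFO (arrival order): A B C D E.
A: 0→6
B: 6→17
C: 17→30
D: 30→32
E: 32→39
Sum = 6+17+30+32+39 = 124.
Difference = 90 − 124 = -34.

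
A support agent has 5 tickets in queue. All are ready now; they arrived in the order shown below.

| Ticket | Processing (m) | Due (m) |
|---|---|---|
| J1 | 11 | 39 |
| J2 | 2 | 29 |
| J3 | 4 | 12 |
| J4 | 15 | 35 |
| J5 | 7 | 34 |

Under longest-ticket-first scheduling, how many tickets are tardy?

2

LPT (decreasing processing time): J4 J1 J5 J3 J2.
J4: 0→15, due 35, tardiness 0
J1: 15→26, due 39, tardiness 0
J5: 26→33, due 34, tardiness 0
J3: 33→37, due 12, tardiness 25
J2: 37→39, due 29, tardiness 10
Late tickets: 2.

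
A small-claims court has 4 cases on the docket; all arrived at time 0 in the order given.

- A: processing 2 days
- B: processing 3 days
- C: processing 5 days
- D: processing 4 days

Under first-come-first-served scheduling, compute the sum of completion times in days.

FIFO (arrival order): A B C D.
A: 0→2
B: 2→5
C: 5→10
D: 10→14
Sum = 2+5+10+14 = 31.

31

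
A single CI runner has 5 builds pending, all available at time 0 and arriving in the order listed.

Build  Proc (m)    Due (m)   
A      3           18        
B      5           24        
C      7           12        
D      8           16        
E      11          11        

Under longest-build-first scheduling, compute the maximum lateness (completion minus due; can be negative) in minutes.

16

LPT (decreasing processing time): E D C B A.
E: 0→11, due 11, lateness 0
D: 11→19, due 16, lateness 3
C: 19→26, due 12, lateness 14
B: 26→31, due 24, lateness 7
A: 31→34, due 18, lateness 16
Maximum = 16.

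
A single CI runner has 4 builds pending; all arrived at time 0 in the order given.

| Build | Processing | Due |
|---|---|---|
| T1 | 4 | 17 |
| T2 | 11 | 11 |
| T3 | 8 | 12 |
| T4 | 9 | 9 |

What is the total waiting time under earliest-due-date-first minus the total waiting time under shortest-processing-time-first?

20

EDD (increasing due date): T4 T2 T3 T1.
T4: waits 0, runs 0→9
T2: waits 9, runs 9→20
T3: waits 20, runs 20→28
T1: waits 28, runs 28→32
Sum = 0+9+20+28 = 57.
SPT (increasing processing time): T1 T3 T4 T2.
T1: waits 0, runs 0→4
T3: waits 4, runs 4→12
T4: waits 12, runs 12→21
T2: waits 21, runs 21→32
Sum = 0+4+12+21 = 37.
Difference = 57 − 37 = 20.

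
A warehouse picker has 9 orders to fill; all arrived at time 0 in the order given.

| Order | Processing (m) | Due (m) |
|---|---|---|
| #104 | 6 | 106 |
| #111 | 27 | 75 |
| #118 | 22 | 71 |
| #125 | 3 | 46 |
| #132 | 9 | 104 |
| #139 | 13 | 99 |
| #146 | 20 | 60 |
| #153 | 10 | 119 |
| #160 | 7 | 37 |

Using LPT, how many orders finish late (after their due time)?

4

LPT (decreasing processing time): #111 #118 #146 #139 #153 #132 #160 #104 #125.
#111: 0→27, due 75, tardiness 0
#118: 27→49, due 71, tardiness 0
#146: 49→69, due 60, tardiness 9
#139: 69→82, due 99, tardiness 0
#153: 82→92, due 119, tardiness 0
#132: 92→101, due 104, tardiness 0
#160: 101→108, due 37, tardiness 71
#104: 108→114, due 106, tardiness 8
#125: 114→117, due 46, tardiness 71
Late orders: 4.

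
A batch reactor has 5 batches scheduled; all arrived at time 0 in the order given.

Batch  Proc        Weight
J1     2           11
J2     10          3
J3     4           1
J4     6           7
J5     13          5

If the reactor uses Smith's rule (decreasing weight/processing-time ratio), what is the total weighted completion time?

311

WSPT (decreasing weight/processing-time ratio): J1 J4 J5 J2 J3.
J1: finishes 2, weight 11, w·C = 22
J4: finishes 8, weight 7, w·C = 56
J5: finishes 21, weight 5, w·C = 105
J2: finishes 31, weight 3, w·C = 93
J3: finishes 35, weight 1, w·C = 35
Sum = 22+56+105+93+35 = 311.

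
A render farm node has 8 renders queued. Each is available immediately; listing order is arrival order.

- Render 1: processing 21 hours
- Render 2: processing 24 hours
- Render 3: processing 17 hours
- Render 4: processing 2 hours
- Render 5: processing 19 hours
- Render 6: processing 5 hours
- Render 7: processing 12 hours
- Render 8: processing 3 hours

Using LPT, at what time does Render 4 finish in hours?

103

LPT (decreasing processing time): Render 2 Render 1 Render 5 Render 3 Render 7 Render 6 Render 8 Render 4.
Render 2: 0→24
Render 1: 24→45
Render 5: 45→64
Render 3: 64→81
Render 7: 81→93
Render 6: 93→98
Render 8: 98→101
Render 4: 101→103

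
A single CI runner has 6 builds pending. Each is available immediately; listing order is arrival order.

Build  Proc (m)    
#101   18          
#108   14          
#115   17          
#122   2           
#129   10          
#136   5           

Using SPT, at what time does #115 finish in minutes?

SPT (increasing processing time): #122 #136 #129 #108 #115 #101.
#122: 0→2
#136: 2→7
#129: 7→17
#108: 17→31
#115: 31→48

48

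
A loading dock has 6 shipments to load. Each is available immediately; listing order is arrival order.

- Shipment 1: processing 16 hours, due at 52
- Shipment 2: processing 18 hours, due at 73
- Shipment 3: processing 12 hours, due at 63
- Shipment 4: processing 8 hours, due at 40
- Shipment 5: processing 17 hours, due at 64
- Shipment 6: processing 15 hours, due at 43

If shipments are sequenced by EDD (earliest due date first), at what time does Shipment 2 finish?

86

EDD (increasing due date): Shipment 4 Shipment 6 Shipment 1 Shipment 3 Shipment 5 Shipment 2.
Shipment 4: 0→8
Shipment 6: 8→23
Shipment 1: 23→39
Shipment 3: 39→51
Shipment 5: 51→68
Shipment 2: 68→86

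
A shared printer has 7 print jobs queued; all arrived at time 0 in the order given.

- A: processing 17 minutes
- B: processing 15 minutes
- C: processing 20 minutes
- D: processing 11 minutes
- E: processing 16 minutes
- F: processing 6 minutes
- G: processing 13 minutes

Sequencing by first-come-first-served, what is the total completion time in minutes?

FIFO (arrival order): A B C D E F G.
A: 0→17
B: 17→32
C: 32→52
D: 52→63
E: 63→79
F: 79→85
G: 85→98
Sum = 17+32+52+63+79+85+98 = 426.

426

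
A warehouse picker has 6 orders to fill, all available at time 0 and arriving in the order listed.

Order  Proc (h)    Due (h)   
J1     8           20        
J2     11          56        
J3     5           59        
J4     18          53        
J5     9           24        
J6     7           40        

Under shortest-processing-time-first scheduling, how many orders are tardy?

SPT (increasing processing time): J3 J6 J1 J5 J2 J4.
J3: 0→5, due 59, tardiness 0
J6: 5→12, due 40, tardiness 0
J1: 12→20, due 20, tardiness 0
J5: 20→29, due 24, tardiness 5
J2: 29→40, due 56, tardiness 0
J4: 40→58, due 53, tardiness 5
Late orders: 2.

2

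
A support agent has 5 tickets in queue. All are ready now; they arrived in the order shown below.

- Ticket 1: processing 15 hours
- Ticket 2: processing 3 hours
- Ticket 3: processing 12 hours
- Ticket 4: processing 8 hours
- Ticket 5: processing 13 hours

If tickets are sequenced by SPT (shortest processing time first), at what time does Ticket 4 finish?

SPT (increasing processing time): Ticket 2 Ticket 4 Ticket 3 Ticket 5 Ticket 1.
Ticket 2: 0→3
Ticket 4: 3→11

11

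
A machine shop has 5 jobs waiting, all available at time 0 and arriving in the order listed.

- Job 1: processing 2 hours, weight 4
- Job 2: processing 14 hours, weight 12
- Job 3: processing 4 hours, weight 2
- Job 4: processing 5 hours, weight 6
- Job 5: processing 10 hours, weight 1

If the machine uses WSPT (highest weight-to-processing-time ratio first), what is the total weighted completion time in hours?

387

WSPT (decreasing weight/processing-time ratio): Job 1 Job 4 Job 2 Job 3 Job 5.
Job 1: finishes 2, weight 4, w·C = 8
Job 4: finishes 7, weight 6, w·C = 42
Job 2: finishes 21, weight 12, w·C = 252
Job 3: finishes 25, weight 2, w·C = 50
Job 5: finishes 35, weight 1, w·C = 35
Sum = 8+42+252+50+35 = 387.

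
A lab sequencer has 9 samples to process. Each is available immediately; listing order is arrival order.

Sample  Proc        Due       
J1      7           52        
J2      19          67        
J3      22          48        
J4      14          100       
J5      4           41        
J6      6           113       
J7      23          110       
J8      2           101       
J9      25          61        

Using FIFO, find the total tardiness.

FIFO (arrival order): J1 J2 J3 J4 J5 J6 J7 J8 J9.
J1: 0→7, due 52, tardiness 0
J2: 7→26, due 67, tardiness 0
J3: 26→48, due 48, tardiness 0
J4: 48→62, due 100, tardiness 0
J5: 62→66, due 41, tardiness 25
J6: 66→72, due 113, tardiness 0
J7: 72→95, due 110, tardiness 0
J8: 95→97, due 101, tardiness 0
J9: 97→122, due 61, tardiness 61
Sum = 0+0+0+0+25+0+0+0+61 = 86.

86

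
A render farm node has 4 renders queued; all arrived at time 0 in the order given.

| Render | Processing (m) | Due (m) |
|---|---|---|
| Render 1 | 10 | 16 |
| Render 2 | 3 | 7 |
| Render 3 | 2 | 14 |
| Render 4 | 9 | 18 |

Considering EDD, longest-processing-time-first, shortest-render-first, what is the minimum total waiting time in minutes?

EDD (increasing due date): Render 2 Render 3 Render 1 Render 4.
Render 2: waits 0, runs 0→3
Render 3: waits 3, runs 3→5
Render 1: waits 5, runs 5→15
Render 4: waits 15, runs 15→24
Sum = 0+3+5+15 = 23.
LPT (decreasing processing time): Render 1 Render 4 Render 2 Render 3.
Render 1: waits 0, runs 0→10
Render 4: waits 10, runs 10→19
Render 2: waits 19, runs 19→22
Render 3: waits 22, runs 22→24
Sum = 0+10+19+22 = 51.
SPT (increasing processing time): Render 3 Render 2 Render 4 Render 1.
Render 3: waits 0, runs 0→2
Render 2: waits 2, runs 2→5
Render 4: waits 5, runs 5→14
Render 1: waits 14, runs 14→24
Sum = 0+2+5+14 = 21.
EDD 23, LPT 51, SPT 21 → minimum 21.

21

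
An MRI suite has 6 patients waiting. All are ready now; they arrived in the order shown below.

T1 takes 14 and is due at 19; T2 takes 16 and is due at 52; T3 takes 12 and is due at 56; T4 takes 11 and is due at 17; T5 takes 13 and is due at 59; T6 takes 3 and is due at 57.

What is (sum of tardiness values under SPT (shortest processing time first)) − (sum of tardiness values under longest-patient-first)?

SPT (increasing processing time): T6 T4 T3 T5 T1 T2.
T6: 0→3, due 57, tardiness 0
T4: 3→14, due 17, tardiness 0
T3: 14→26, due 56, tardiness 0
T5: 26→39, due 59, tardiness 0
T1: 39→53, due 19, tardiness 34
T2: 53→69, due 52, tardiness 17
Sum = 0+0+0+0+34+17 = 51.
LPT (decreasing processing time): T2 T1 T5 T3 T4 T6.
T2: 0→16, due 52, tardiness 0
T1: 16→30, due 19, tardiness 11
T5: 30→43, due 59, tardiness 0
T3: 43→55, due 56, tardiness 0
T4: 55→66, due 17, tardiness 49
T6: 66→69, due 57, tardiness 12
Sum = 0+11+0+0+49+12 = 72.
Difference = 51 − 72 = -21.

-21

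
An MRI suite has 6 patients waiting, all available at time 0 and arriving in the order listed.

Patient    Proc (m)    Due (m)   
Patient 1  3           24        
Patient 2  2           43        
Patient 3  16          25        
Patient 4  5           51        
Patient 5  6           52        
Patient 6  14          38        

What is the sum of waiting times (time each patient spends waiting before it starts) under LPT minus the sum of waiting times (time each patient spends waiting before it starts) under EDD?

37

LPT (decreasing processing time): Patient 3 Patient 6 Patient 5 Patient 4 Patient 1 Patient 2.
Patient 3: waits 0, runs 0→16
Patient 6: waits 16, runs 16→30
Patient 5: waits 30, runs 30→36
Patient 4: waits 36, runs 36→41
Patient 1: waits 41, runs 41→44
Patient 2: waits 44, runs 44→46
Sum = 0+16+30+36+41+44 = 167.
EDD (increasing due date): Patient 1 Patient 3 Patient 6 Patient 2 Patient 4 Patient 5.
Patient 1: waits 0, runs 0→3
Patient 3: waits 3, runs 3→19
Patient 6: waits 19, runs 19→33
Patient 2: waits 33, runs 33→35
Patient 4: waits 35, runs 35→40
Patient 5: waits 40, runs 40→46
Sum = 0+3+19+33+35+40 = 130.
Difference = 167 − 130 = 37.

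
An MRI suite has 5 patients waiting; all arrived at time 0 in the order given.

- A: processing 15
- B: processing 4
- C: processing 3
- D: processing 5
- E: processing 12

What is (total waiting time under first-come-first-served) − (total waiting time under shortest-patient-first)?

FIFO (arrival order): A B C D E.
A: waits 0, runs 0→15
B: waits 15, runs 15→19
C: waits 19, runs 19→22
D: waits 22, runs 22→27
E: waits 27, runs 27→39
Sum = 0+15+19+22+27 = 83.
SPT (increasing processing time): C B D E A.
C: waits 0, runs 0→3
B: waits 3, runs 3→7
D: waits 7, runs 7→12
E: waits 12, runs 12→24
A: waits 24, runs 24→39
Sum = 0+3+7+12+24 = 46.
Difference = 83 − 46 = 37.

37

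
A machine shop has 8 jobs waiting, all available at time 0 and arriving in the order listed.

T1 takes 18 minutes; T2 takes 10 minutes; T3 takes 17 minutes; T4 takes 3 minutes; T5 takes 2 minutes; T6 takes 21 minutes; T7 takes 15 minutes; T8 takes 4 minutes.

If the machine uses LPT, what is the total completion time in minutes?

531

LPT (decreasing processing time): T6 T1 T3 T7 T2 T8 T4 T5.
T6: 0→21
T1: 21→39
T3: 39→56
T7: 56→71
T2: 71→81
T8: 81→85
T4: 85→88
T5: 88→90
Sum = 21+39+56+71+81+85+88+90 = 531.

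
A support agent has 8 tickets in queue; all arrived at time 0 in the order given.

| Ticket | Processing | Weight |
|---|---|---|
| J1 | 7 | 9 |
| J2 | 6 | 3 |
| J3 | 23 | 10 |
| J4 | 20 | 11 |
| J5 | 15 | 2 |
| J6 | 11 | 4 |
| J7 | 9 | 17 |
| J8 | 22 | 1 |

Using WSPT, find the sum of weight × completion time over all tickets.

2068

WSPT (decreasing weight/processing-time ratio): J7 J1 J4 J2 J3 J6 J5 J8.
J7: finishes 9, weight 17, w·C = 153
J1: finishes 16, weight 9, w·C = 144
J4: finishes 36, weight 11, w·C = 396
J2: finishes 42, weight 3, w·C = 126
J3: finishes 65, weight 10, w·C = 650
J6: finishes 76, weight 4, w·C = 304
J5: finishes 91, weight 2, w·C = 182
J8: finishes 113, weight 1, w·C = 113
Sum = 153+144+396+126+650+304+182+113 = 2068.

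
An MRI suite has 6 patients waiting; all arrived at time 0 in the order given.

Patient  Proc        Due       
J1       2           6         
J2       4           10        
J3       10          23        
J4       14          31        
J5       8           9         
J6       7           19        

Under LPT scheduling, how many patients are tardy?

LPT (decreasing processing time): J4 J3 J5 J6 J2 J1.
J4: 0→14, due 31, tardiness 0
J3: 14→24, due 23, tardiness 1
J5: 24→32, due 9, tardiness 23
J6: 32→39, due 19, tardiness 20
J2: 39→43, due 10, tardiness 33
J1: 43→45, due 6, tardiness 39
Late patients: 5.

5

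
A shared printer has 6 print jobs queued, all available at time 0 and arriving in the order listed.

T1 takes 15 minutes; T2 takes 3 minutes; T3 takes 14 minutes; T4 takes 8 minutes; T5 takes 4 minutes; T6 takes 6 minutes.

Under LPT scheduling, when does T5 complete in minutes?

47

LPT (decreasing processing time): T1 T3 T4 T6 T5 T2.
T1: 0→15
T3: 15→29
T4: 29→37
T6: 37→43
T5: 43→47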